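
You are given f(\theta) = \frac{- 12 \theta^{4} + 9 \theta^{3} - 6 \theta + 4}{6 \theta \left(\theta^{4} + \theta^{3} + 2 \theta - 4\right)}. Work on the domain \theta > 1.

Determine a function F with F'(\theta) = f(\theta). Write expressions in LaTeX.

An antiderivative is F(\theta) = \frac{- 9 \log{\left(\theta \right)} - 5 \log{\left(\theta - 1 \right)} - 62 \log{\left(\theta + 2 \right)} - 16 \log{\left(\theta^{2} + 2 \right)} + 35 \sqrt{2} \operatorname{atan}{\left(\frac{\sqrt{2} \theta}{2} \right)}}{54}.

The denominator factors as 6 \theta \left(\theta - 1\right) \left(\theta + 2\right) \left(\theta^{2} + 2\right); partial fractions split f into directly integrable pieces: - \frac{16 \theta - 35}{27 \left(\theta^{2} + 2\right)} - \frac{31}{27 \left(\theta + 2\right)} - \frac{5}{54 \left(\theta - 1\right)} - \frac{1}{6 \theta}.
Check: d/d\theta[\frac{- 9 \log{\left(\theta \right)} - 5 \log{\left(\theta - 1 \right)} - 62 \log{\left(\theta + 2 \right)} - 16 \log{\left(\theta^{2} + 2 \right)} + 35 \sqrt{2} \operatorname{atan}{\left(\frac{\sqrt{2} \theta}{2} \right)}}{54}] = \frac{- 12 \theta^{4} + 9 \theta^{3} - 6 \theta + 4}{6 \theta^{5} + 6 \theta^{4} + 12 \theta^{2} - 24 \theta}, which equals f(\theta).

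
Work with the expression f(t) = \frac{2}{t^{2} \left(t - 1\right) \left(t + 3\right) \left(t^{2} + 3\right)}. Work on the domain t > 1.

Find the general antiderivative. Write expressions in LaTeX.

The denominator factors as t^{2} \left(t - 1\right) \left(t + 3\right) \left(t^{2} + 3\right); partial fractions split f into directly integrable pieces: \frac{t + 3}{36 \left(t^{2} + 3\right)} - \frac{1}{216 \left(t + 3\right)} + \frac{1}{8 \left(t - 1\right)} - \frac{4}{27 t} - \frac{2}{9 t^{2}}.
Check: d/dt[- \frac{4 \log{\left(t \right)}}{27} + \frac{\log{\left(t - 1 \right)}}{8} - \frac{\log{\left(t + 3 \right)}}{216} + \frac{\log{\left(t^{2} + 3 \right)}}{72} + \frac{\sqrt{3} \operatorname{atan}{\left(\frac{\sqrt{3} t}{3} \right)}}{36} + \frac{2}{9 t}] = \frac{2}{t^{6} + 2 t^{5} + 6 t^{3} - 9 t^{2}}, which equals f(t).

F(t) = - \frac{4 \log{\left(t \right)}}{27} + \frac{\log{\left(t - 1 \right)}}{8} - \frac{\log{\left(t + 3 \right)}}{216} + \frac{\log{\left(t^{2} + 3 \right)}}{72} + \frac{\sqrt{3} \operatorname{atan}{\left(\frac{\sqrt{3} t}{3} \right)}}{36} + \frac{2}{9 t} + C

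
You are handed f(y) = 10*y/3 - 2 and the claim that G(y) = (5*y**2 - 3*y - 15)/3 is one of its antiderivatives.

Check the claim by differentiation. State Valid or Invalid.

Invalid: d/dy[G] - f = 1, which is not 0.

d/dy[G] = 10*y/3 - 1
d/dy[G] - f(y) = 1 != 0.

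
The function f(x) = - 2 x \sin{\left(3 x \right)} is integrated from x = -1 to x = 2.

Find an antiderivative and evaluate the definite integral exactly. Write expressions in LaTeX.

An antiderivative F(x) passes only if d/dx[F] lands on f(x) exactly.
F(x) = \frac{2 \left(3 x \cos{\left(3 x \right)} - \sin{\left(3 x \right)}\right)}{9} is an antiderivative of f.
Check: d/dx[\frac{2 \left(3 x \cos{\left(3 x \right)} - \sin{\left(3 x \right)}\right)}{9}] = - 2 x \sin{\left(3 x \right)} = f(x).
F(2) = - \frac{2 \sin{\left(6 \right)}}{9} + \frac{4 \cos{\left(6 \right)}}{3}; F(-1) = \frac{2 \sin{\left(3 \right)}}{9} - \frac{2 \cos{\left(3 \right)}}{3}.
Integral = F(2) - F(-1) = \frac{2 \cos{\left(3 \right)}}{3} - \frac{2 \sin{\left(3 \right)}}{9} - \frac{2 \sin{\left(6 \right)}}{9} + \frac{4 \cos{\left(6 \right)}}{3}.

Antiderivative: F(x) = \frac{2 \left(3 x \cos{\left(3 x \right)} - \sin{\left(3 x \right)}\right)}{9}; value = \frac{2 \cos{\left(3 \right)}}{3} - \frac{2 \sin{\left(3 \right)}}{9} - \frac{2 \sin{\left(6 \right)}}{9} + \frac{4 \cos{\left(6 \right)}}{3}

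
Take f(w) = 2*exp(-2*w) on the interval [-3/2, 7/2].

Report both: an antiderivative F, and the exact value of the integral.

Recover f(w) by differentiating a candidate F(w); any mismatch rules it out.
F(w) = -exp(-2*w) is an antiderivative of f.
Check: d/dw[-exp(-2*w)] = 2*exp(-2*w) = f(w).
F(7/2) = -exp(-7); F(-3/2) = -exp(3).
Integral = F(7/2) - F(-3/2) = -exp(-7) + exp(3).

Antiderivative: F(w) = -exp(-2*w); value = -exp(-7) + exp(3)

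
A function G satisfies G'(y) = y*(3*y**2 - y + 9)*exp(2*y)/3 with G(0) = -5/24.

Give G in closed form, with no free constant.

Recognize the product-rule pattern: G'(y) = u'v + uv' with u = y**3/2 - 11*y**2/12 + 29*y/12 - 29/24, v = exp(2*y), so integration by parts undoes it.
A general antiderivative is (12*y**3 - 22*y**2 + 58*y - 29)*exp(2*y)/24 + C.
The condition gives C = -5/24 - (-29/24) = 1.
So G(y) = y**3*exp(2*y)/2 - 11*y**2*exp(2*y)/12 + 29*y*exp(2*y)/12 - 29*exp(2*y)/24 + 1.
Check: d/dy[y**3*exp(2*y)/2 - 11*y**2*exp(2*y)/12 + 29*y*exp(2*y)/12 - 29*exp(2*y)/24 + 1] = y**3*exp(2*y) - y**2*exp(2*y)/3 + 3*y*exp(2*y), which equals G'(y).

G(y) = y**3*exp(2*y)/2 - 11*y**2*exp(2*y)/12 + 29*y*exp(2*y)/12 - 29*exp(2*y)/24 + 1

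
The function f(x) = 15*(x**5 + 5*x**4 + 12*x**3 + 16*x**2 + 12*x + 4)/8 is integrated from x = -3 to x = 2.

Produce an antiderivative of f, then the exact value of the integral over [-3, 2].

f matches the chain-rule pattern g'(h)*h' with inner function h(x) = x**2/2 + x + 1; substituting u = h(x) collapses the integral.
F(x) = 5*x**6/16 + 15*x**5/8 + 45*x**4/8 + 10*x**3 + 45*x**2/4 + 15*x/2 is an antiderivative of f.
Check: d/dx[5*x**6/16 + 15*x**5/8 + 45*x**4/8 + 10*x**3 + 45*x**2/4 + 15*x/2] = 15*x**5/8 + 75*x**4/8 + 45*x**3/2 + 30*x**2 + 45*x/2 + 15/2, which equals f(x).
F(2) = 310; F(-3) = 585/16.
Integral = F(2) - F(-3) = 4375/16.

Antiderivative: F(x) = 5*x**6/16 + 15*x**5/8 + 45*x**4/8 + 10*x**3 + 45*x**2/4 + 15*x/2; value = 4375/16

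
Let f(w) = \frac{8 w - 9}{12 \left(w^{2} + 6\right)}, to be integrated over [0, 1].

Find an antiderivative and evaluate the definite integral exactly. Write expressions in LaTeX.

Check any antiderivative F(w) by computing F'(w) and comparing it with f(w).
F(w) = \frac{\log{\left(w^{2} + 6 \right)}}{3} - \frac{\sqrt{6} \operatorname{atan}{\left(\frac{\sqrt{6} w}{6} \right)}}{8} is an antiderivative of f.
Check: d/dw[\frac{\log{\left(w^{2} + 6 \right)}}{3} - \frac{\sqrt{6} \operatorname{atan}{\left(\frac{\sqrt{6} w}{6} \right)}}{8}] = \frac{8 w - 9}{12 w^{2} + 72}, which equals f(w).
F(1) = - \frac{\sqrt{6} \operatorname{atan}{\left(\frac{\sqrt{6}}{6} \right)}}{8} + \frac{\log{\left(7 \right)}}{3}; F(0) = \frac{\log{\left(6 \right)}}{3}.
Integral = F(1) - F(0) = - \frac{\log{\left(6 \right)}}{3} - \frac{\sqrt{6} \operatorname{atan}{\left(\frac{\sqrt{6}}{6} \right)}}{8} + \frac{\log{\left(7 \right)}}{3}.

Antiderivative: F(w) = \frac{\log{\left(w^{2} + 6 \right)}}{3} - \frac{\sqrt{6} \operatorname{atan}{\left(\frac{\sqrt{6} w}{6} \right)}}{8}; value = - \frac{\log{\left(6 \right)}}{3} - \frac{\sqrt{6} \operatorname{atan}{\left(\frac{\sqrt{6}}{6} \right)}}{8} + \frac{\log{\left(7 \right)}}{3}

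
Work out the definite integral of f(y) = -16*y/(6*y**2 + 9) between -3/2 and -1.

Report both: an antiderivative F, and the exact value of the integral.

The substitution u = y**2 + 3/2 works: f is exactly (dF/du)*(du/dy) for that inner function.
F(y) = -4*log(y**2 + 3/2)/3 is an antiderivative of f.
Check: d/dy[-4*log(y**2 + 3/2)/3] = -16*y/(6*y**2 + 9) = f(y).
F(-1) = -4*log(5/2)/3; F(-3/2) = -4*log(15/4)/3.
Integral = F(-1) - F(-3/2) = -4*log(5/2)/3 + 4*log(15/4)/3.

Antiderivative: F(y) = -4*log(y**2 + 3/2)/3; value = -4*log(5/2)/3 + 4*log(15/4)/3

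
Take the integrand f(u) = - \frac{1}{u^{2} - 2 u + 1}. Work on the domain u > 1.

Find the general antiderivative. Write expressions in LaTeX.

Any candidate F(u) must reproduce f(u) exactly when differentiated.
Check: d/du[\frac{3}{3 u - 3}] = - \frac{1}{u^{2} - 2 u + 1} = f(u).

F(u) = \frac{3}{3 u - 3} + C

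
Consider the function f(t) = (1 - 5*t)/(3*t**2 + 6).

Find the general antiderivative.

Check any antiderivative F(t) by computing F'(t) and comparing it with f(t).
Check: d/dt[(-5*log(t**2 + 2) + sqrt(2)*atan(sqrt(2)*t/2))/6] = (1 - 5*t)/(3*t**2 + 6) = f(t).

F(t) = (-5*log(t**2 + 2) + sqrt(2)*atan(sqrt(2)*t/2))/6 + C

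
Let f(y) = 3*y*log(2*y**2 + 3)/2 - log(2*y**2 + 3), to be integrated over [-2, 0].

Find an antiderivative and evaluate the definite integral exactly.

Antiderivative: F(y) = 3*y**2*log(2*y**2 + 3)/4 - 3*y**2/4 - y*log(2*y**2 + 3) + 2*y + 9*log(y**2 + 3/2)/8 - sqrt(6)*atan(sqrt(6)*y/3); value = -5*log(11) - sqrt(6)*atan(2*sqrt(6)/3) - 9*log(11/2)/8 + 9*log(3/2)/8 + 7

Integrate term by term and add the pieces.
F(y) = 3*y**2*log(2*y**2 + 3)/4 - 3*y**2/4 - y*log(2*y**2 + 3) + 2*y + 9*log(y**2 + 3/2)/8 - sqrt(6)*atan(sqrt(6)*y/3) is an antiderivative of f.
Check: d/dy[3*y**2*log(2*y**2 + 3)/4 - 3*y**2/4 - y*log(2*y**2 + 3) + 2*y + 9*log(y**2 + 3/2)/8 - sqrt(6)*atan(sqrt(6)*y/3)] = 3*y*log(2*y**2 + 3)/2 - log(2*y**2 + 3) = f(y).
F(0) = 9*log(3/2)/8; F(-2) = -7 + 9*log(11/2)/8 + sqrt(6)*atan(2*sqrt(6)/3) + 5*log(11).
Integral = F(0) - F(-2) = -5*log(11) - sqrt(6)*atan(2*sqrt(6)/3) - 9*log(11/2)/8 + 9*log(3/2)/8 + 7.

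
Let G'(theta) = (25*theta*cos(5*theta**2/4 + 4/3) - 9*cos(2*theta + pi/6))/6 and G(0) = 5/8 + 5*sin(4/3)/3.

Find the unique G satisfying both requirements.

G(theta) = -(9*sin(2*theta + pi/6) - 20*sin(5*theta**2/4 + 4/3) - 12)/12

Whatever form G(theta) takes, its d/dtheta must return the stated G'(theta).
A general antiderivative is -3*sin(2*theta + pi/6)/4 + 5*sin(5*theta**2/4 + 4/3)/3 + C.
The condition gives C = 5/8 + 5*sin(4/3)/3 - (-3/8 + 5*sin(4/3)/3) = 1.
So G(theta) = -(9*sin(2*theta + pi/6) - 20*sin(5*theta**2/4 + 4/3) - 12)/12.
Check: d/dtheta[-(9*sin(2*theta + pi/6) - 20*sin(5*theta**2/4 + 4/3) - 12)/12] = 25*theta*cos(5*theta**2/4 + 4/3)/6 - 3*cos(2*theta + pi/6)/2, which equals G'(theta).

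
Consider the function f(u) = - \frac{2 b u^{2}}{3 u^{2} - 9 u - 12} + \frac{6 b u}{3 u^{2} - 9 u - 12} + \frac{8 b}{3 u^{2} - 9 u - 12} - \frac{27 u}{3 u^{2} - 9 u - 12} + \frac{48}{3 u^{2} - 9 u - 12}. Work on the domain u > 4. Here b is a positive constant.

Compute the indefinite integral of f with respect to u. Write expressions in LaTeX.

F(u) = - \frac{2 b u}{3} - 4 \log{\left(\frac{u}{2} - 2 \right)} - 5 \log{\left(2 u + 2 \right)} + C

The integrand splits into summands that can be handled one at a time.
Check: d/du[- \frac{2 b u}{3} - 4 \log{\left(\frac{u}{2} - 2 \right)} - 5 \log{\left(2 u + 2 \right)}] = \frac{- 2 b u^{2} + 6 b u + 8 b - 27 u + 48}{3 u^{2} - 9 u - 12}, which equals f(u).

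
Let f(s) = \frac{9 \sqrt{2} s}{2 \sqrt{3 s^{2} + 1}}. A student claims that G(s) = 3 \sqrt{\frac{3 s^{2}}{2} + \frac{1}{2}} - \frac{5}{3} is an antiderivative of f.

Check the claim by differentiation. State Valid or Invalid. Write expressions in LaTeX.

Valid: G'(s) = f(s).

d/ds[G] = \frac{9 \sqrt{2} s}{2 \sqrt{3 s^{2} + 1}}
This equals f(s) exactly, so the claim holds.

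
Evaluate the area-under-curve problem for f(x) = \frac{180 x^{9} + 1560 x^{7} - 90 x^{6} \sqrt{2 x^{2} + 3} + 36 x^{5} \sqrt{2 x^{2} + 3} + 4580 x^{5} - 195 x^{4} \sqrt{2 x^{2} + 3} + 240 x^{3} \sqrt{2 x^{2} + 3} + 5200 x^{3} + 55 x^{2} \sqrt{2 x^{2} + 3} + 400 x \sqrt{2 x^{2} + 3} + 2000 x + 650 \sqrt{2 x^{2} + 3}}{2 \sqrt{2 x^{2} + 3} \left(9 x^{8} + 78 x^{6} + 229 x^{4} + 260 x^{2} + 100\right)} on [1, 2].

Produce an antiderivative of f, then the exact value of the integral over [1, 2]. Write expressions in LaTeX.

A first test for any F(x): its x-derivative must equal f(x) identically.
F(x) = \frac{30 x^{4} \sqrt{2 x^{2} + 3} + 30 x^{3} + 130 x^{2} \sqrt{2 x^{2} + 3} - 6 x^{2} + 65 x + 100 \sqrt{2 x^{2} + 3} - 20}{6 x^{4} + 26 x^{2} + 20} is an antiderivative of f.
Check: d/dx[\frac{30 x^{4} \sqrt{2 x^{2} + 3} + 30 x^{3} + 130 x^{2} \sqrt{2 x^{2} + 3} - 6 x^{2} + 65 x + 100 \sqrt{2 x^{2} + 3} - 20}{6 x^{4} + 26 x^{2} + 20}] = \frac{180 x^{9} + 1560 x^{7} - 90 x^{6} \sqrt{2 x^{2} + 3} + 36 x^{5} \sqrt{2 x^{2} + 3} + 4580 x^{5} - 195 x^{4} \sqrt{2 x^{2} + 3} + 240 x^{3} \sqrt{2 x^{2} + 3} + 5200 x^{3} + 55 x^{2} \sqrt{2 x^{2} + 3} + 400 x \sqrt{2 x^{2} + 3} + 2000 x + 650 \sqrt{2 x^{2} + 3}}{18 x^{8} \sqrt{2 x^{2} + 3} + 156 x^{6} \sqrt{2 x^{2} + 3} + 458 x^{4} \sqrt{2 x^{2} + 3} + 520 x^{2} \sqrt{2 x^{2} + 3} + 200 \sqrt{2 x^{2} + 3}}, which equals f(x).
F(2) = \frac{163}{110} + 5 \sqrt{11}; F(1) = \frac{69}{52} + 5 \sqrt{5}.
Integral = F(2) - F(1) = - 5 \sqrt{5} + \frac{443}{2860} + 5 \sqrt{11}.

Antiderivative: F(x) = \frac{30 x^{4} \sqrt{2 x^{2} + 3} + 30 x^{3} + 130 x^{2} \sqrt{2 x^{2} + 3} - 6 x^{2} + 65 x + 100 \sqrt{2 x^{2} + 3} - 20}{6 x^{4} + 26 x^{2} + 20}; value = - 5 \sqrt{5} + \frac{443}{2860} + 5 \sqrt{11}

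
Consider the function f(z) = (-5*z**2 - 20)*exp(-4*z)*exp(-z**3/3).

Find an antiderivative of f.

The substitution u = -z**3/3 - 4*z works: f is exactly (dF/du)*(du/dz) for that inner function.
Check: d/dz[5*exp(-z**3/3 - 4*z)] = (-5*z**2 - 20)*exp(-4*z)*exp(-z**3/3) = f(z).

An antiderivative is F(z) = 5*exp(-z**3/3 - 4*z).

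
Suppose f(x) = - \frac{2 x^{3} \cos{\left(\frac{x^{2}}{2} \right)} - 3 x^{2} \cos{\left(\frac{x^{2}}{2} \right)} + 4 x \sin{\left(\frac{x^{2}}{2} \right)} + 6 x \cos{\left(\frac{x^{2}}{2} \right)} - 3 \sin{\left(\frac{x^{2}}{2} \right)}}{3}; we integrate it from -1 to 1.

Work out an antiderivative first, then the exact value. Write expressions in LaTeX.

Antiderivative: F(x) = - \frac{2 x^{2} \sin{\left(\frac{x^{2}}{2} \right)}}{3} + x \sin{\left(\frac{x^{2}}{2} \right)} - 2 \sin{\left(\frac{x^{2}}{2} \right)}; value = 2 \sin{\left(\frac{1}{2} \right)}

Recognize the product-rule pattern: f = u'v + uv' with u = - \frac{2 x^{2}}{3} + x - 2, v = \sin{\left(\frac{x^{2}}{2} \right)}, so integration by parts undoes it.
F(x) = - \frac{2 x^{2} \sin{\left(\frac{x^{2}}{2} \right)}}{3} + x \sin{\left(\frac{x^{2}}{2} \right)} - 2 \sin{\left(\frac{x^{2}}{2} \right)} is an antiderivative of f.
Check: d/dx[- \frac{2 x^{2} \sin{\left(\frac{x^{2}}{2} \right)}}{3} + x \sin{\left(\frac{x^{2}}{2} \right)} - 2 \sin{\left(\frac{x^{2}}{2} \right)}] = - \frac{2 x^{3} \cos{\left(\frac{x^{2}}{2} \right)}}{3} + x^{2} \cos{\left(\frac{x^{2}}{2} \right)} - \frac{4 x \sin{\left(\frac{x^{2}}{2} \right)}}{3} - 2 x \cos{\left(\frac{x^{2}}{2} \right)} + \sin{\left(\frac{x^{2}}{2} \right)}, which equals f(x).
F(1) = - \frac{5 \sin{\left(\frac{1}{2} \right)}}{3}; F(-1) = - \frac{11 \sin{\left(\frac{1}{2} \right)}}{3}.
Integral = F(1) - F(-1) = 2 \sin{\left(\frac{1}{2} \right)}.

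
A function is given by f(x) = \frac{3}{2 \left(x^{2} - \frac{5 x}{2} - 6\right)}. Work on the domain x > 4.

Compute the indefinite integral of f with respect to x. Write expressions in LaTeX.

F(x) = \frac{3 \log{\left(x - 4 \right)}}{11} - \frac{3 \log{\left(x + \frac{3}{2} \right)}}{11} + C

Factor the denominator (\left(x - 4\right) \left(2 x + 3\right)) and decompose: f = - \frac{6}{11 \left(2 x + 3\right)} + \frac{3}{11 \left(x - 4\right)}; each piece integrates to a log, atan, or power term.
Check: d/dx[\frac{3 \log{\left(x - 4 \right)}}{11} - \frac{3 \log{\left(x + \frac{3}{2} \right)}}{11}] = \frac{3}{2 x^{2} - 5 x - 12}, which equals f(x).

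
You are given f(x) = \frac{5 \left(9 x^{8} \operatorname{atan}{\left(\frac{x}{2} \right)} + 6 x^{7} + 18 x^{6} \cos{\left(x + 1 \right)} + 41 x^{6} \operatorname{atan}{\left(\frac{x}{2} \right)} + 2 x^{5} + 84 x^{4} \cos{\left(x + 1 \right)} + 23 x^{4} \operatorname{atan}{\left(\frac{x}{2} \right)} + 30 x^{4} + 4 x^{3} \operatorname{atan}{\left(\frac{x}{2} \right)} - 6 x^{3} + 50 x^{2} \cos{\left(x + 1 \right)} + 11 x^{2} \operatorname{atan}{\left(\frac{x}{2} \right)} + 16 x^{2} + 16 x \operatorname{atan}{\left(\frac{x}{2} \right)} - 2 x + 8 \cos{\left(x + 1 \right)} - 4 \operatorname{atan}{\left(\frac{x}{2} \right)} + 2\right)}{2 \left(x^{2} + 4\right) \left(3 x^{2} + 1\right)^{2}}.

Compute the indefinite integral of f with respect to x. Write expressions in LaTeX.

Check any antiderivative F(x) by computing F'(x) and comparing it with f(x).
Check: d/dx[\frac{5 \left(2 \left(3 x^{2} + 1\right) \sin{\left(x + 1 \right)} + \left(x^{5} + 5 x^{2} - x + 1\right) \operatorname{atan}{\left(\frac{x}{2} \right)}\right)}{2 \left(3 x^{2} + 1\right)}] = \frac{45 x^{8} \operatorname{atan}{\left(\frac{x}{2} \right)} + 30 x^{7} + 90 x^{6} \cos{\left(x + 1 \right)} + 205 x^{6} \operatorname{atan}{\left(\frac{x}{2} \right)} + 10 x^{5} + 420 x^{4} \cos{\left(x + 1 \right)} + 115 x^{4} \operatorname{atan}{\left(\frac{x}{2} \right)} + 150 x^{4} + 20 x^{3} \operatorname{atan}{\left(\frac{x}{2} \right)} - 30 x^{3} + 250 x^{2} \cos{\left(x + 1 \right)} + 55 x^{2} \operatorname{atan}{\left(\frac{x}{2} \right)} + 80 x^{2} + 80 x \operatorname{atan}{\left(\frac{x}{2} \right)} - 10 x + 40 \cos{\left(x + 1 \right)} - 20 \operatorname{atan}{\left(\frac{x}{2} \right)} + 10}{18 x^{6} + 84 x^{4} + 50 x^{2} + 8}, which equals f(x).

F(x) = \frac{5 \left(2 \left(3 x^{2} + 1\right) \sin{\left(x + 1 \right)} + \left(x^{5} + 5 x^{2} - x + 1\right) \operatorname{atan}{\left(\frac{x}{2} \right)}\right)}{2 \left(3 x^{2} + 1\right)} + C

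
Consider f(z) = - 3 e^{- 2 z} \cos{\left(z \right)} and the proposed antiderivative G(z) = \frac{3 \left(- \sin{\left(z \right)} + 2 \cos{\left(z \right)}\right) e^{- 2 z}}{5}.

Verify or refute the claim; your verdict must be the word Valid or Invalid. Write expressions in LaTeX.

Valid. The derivative of G reproduces f.

d/dz[G] = - 3 e^{- 2 z} \cos{\left(z \right)}
This equals f(z) exactly, so the claim holds.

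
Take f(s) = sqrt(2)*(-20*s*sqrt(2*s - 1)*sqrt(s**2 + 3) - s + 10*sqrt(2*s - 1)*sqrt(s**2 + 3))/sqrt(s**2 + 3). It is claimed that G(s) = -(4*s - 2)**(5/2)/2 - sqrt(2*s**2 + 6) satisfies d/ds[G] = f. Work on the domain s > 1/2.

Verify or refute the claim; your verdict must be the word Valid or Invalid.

Valid. The derivative of G reproduces f.

d/ds[G] = (-20*sqrt(2)*s*sqrt(2*s - 1)*sqrt(s**2 + 3) - sqrt(2)*s + 10*sqrt(2)*sqrt(2*s - 1)*sqrt(s**2 + 3))/sqrt(s**2 + 3)
This equals f(s) exactly, so the claim holds.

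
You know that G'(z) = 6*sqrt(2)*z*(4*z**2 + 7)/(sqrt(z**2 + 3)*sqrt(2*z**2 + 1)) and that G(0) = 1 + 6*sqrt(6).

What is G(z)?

G(z) = sqrt(2)*(12*sqrt(z**2 + 3)*sqrt(2*z**2 + 1) + sqrt(2))/2

G'(z) has the shape u'v + uv' for u = 12*sqrt(z**2 + 1/2) and v = sqrt(z**2 + 3) — it is the derivative of the product u*v.
A general antiderivative is 12*sqrt(z**2 + 1/2)*sqrt(z**2 + 3) + C.
The condition gives C = 1 + 6*sqrt(6) - (6*sqrt(6)) = 1.
So G(z) = sqrt(2)*(12*sqrt(z**2 + 3)*sqrt(2*z**2 + 1) + sqrt(2))/2.
Check: d/dz[sqrt(2)*(12*sqrt(z**2 + 3)*sqrt(2*z**2 + 1) + sqrt(2))/2] = (24*sqrt(2)*z**3 + 42*sqrt(2)*z)/(sqrt(z**2 + 3)*sqrt(2*z**2 + 1)), which equals G'(z).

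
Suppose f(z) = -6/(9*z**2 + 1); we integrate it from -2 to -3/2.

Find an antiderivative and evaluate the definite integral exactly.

Since d/dz undoes antidifferentiation here, F'(z) = f(z) is required of F(z).
F(z) = -2*atan(3*z) is an antiderivative of f.
Check: d/dz[-2*atan(3*z)] = -6/(9*z**2 + 1) = f(z).
F(-3/2) = 2*atan(9/2); F(-2) = 2*atan(6).
Integral = F(-3/2) - F(-2) = -2*atan(6) + 2*atan(9/2).

Antiderivative: F(z) = -2*atan(3*z); value = -2*atan(6) + 2*atan(9/2)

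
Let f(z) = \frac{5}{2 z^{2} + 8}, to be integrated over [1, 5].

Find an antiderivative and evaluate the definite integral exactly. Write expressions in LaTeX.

Recover f(z) by differentiating a candidate F(z); any mismatch rules it out.
F(z) = \frac{5 \operatorname{atan}{\left(\frac{z}{2} \right)}}{4} is an antiderivative of f.
Check: d/dz[\frac{5 \operatorname{atan}{\left(\frac{z}{2} \right)}}{4}] = \frac{5}{2 z^{2} + 8} = f(z).
F(5) = \frac{5 \operatorname{atan}{\left(\frac{5}{2} \right)}}{4}; F(1) = \frac{5 \operatorname{atan}{\left(\frac{1}{2} \right)}}{4}.
Integral = F(5) - F(1) = - \frac{5 \operatorname{atan}{\left(\frac{1}{2} \right)}}{4} + \frac{5 \operatorname{atan}{\left(\frac{5}{2} \right)}}{4}.

Antiderivative: F(z) = \frac{5 \operatorname{atan}{\left(\frac{z}{2} \right)}}{4}; value = - \frac{5 \operatorname{atan}{\left(\frac{1}{2} \right)}}{4} + \frac{5 \operatorname{atan}{\left(\frac{5}{2} \right)}}{4}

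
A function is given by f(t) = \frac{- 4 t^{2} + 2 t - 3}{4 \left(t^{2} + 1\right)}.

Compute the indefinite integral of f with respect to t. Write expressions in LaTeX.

F(t) = - t + \frac{\log{\left(t^{2} + 1 \right)}}{4} + \frac{\operatorname{atan}{\left(t \right)}}{4} + C

Since d/dt undoes antidifferentiation here, F'(t) = f(t) is required of F(t).
Check: d/dt[- t + \frac{\log{\left(t^{2} + 1 \right)}}{4} + \frac{\operatorname{atan}{\left(t \right)}}{4}] = \frac{- 4 t^{2} + 2 t - 3}{4 t^{2} + 4}, which equals f(t).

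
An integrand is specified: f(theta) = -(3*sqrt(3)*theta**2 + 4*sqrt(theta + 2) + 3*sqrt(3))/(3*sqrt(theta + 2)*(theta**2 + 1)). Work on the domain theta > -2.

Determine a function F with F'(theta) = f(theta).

An antiderivative is F(theta) = -2*(3*sqrt(3)*sqrt(theta + 2) + 2*atan(theta))/3.

Since d/dtheta undoes antidifferentiation here, F'(theta) = f(theta) is required of F(theta).
Check: d/dtheta[-2*(3*sqrt(3)*sqrt(theta + 2) + 2*atan(theta))/3] = (-3*sqrt(3)*theta**2 - 4*sqrt(theta + 2) - 3*sqrt(3))/(3*theta**2*sqrt(theta + 2) + 3*sqrt(theta + 2)), which equals f(theta).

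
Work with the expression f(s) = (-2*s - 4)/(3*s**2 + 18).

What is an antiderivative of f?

Since d/ds undoes antidifferentiation here, F'(s) = f(s) is required of F(s).
Check: d/ds[(-3*log(s**2 + 6) - 2*sqrt(6)*atan(sqrt(6)*s/6))/9] = (-2*s - 4)/(3*s**2 + 18) = f(s).

An antiderivative is F(s) = (-3*log(s**2 + 6) - 2*sqrt(6)*atan(sqrt(6)*s/6))/9.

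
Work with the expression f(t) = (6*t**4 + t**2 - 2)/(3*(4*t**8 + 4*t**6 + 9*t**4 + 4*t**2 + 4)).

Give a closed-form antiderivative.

Recognize the product-rule pattern: f = u'v + uv' with u = -t/3, v = 1/(2*t**4 + t**2 + 2), so integration by parts undoes it.
Check: d/dt[-t/(3*(2*t**4 + t**2 + 2))] = (6*t**4 + t**2 - 2)/(12*t**8 + 12*t**6 + 27*t**4 + 12*t**2 + 12), which equals f(t).

An antiderivative is F(t) = -t/(3*(2*t**4 + t**2 + 2)).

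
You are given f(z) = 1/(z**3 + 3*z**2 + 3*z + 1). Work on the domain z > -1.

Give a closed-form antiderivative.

An antiderivative is F(z) = -1/(2*(z + 1)**2).

Since d/dz undoes antidifferentiation here, F'(z) = f(z) is required of F(z).
Check: d/dz[-1/(2*(z + 1)**2)] = 1/(z**3 + 3*z**2 + 3*z + 1) = f(z).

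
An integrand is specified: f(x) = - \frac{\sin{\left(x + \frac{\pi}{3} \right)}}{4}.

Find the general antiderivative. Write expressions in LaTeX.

Differentiate the proposed F(x) back; it has to land on f(x) exactly.
Check: d/dx[\frac{\cos{\left(x + \frac{\pi}{3} \right)}}{4}] = - \frac{\sin{\left(x + \frac{\pi}{3} \right)}}{4} = f(x).

F(x) = \frac{\cos{\left(x + \frac{\pi}{3} \right)}}{4} + C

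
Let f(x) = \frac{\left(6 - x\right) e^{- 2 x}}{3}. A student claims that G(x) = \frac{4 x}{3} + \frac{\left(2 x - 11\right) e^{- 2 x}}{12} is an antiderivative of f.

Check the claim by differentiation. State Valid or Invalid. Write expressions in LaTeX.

d/dx[G] = \frac{\left(- x + 4 e^{2 x} + 6\right) e^{- 2 x}}{3}
d/dx[G] - f(x) = \frac{4}{3} != 0.

Invalid: d/dx[G] - f = \frac{4}{3}, which is not 0.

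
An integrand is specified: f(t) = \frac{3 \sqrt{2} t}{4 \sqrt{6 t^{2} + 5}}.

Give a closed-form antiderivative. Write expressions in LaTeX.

An antiderivative is F(t) = \frac{\sqrt{2} \sqrt{6 t^{2} + 5}}{8}.

The substitution u = 3 t^{2} + \frac{5}{2} works: f is exactly (dF/du)*(du/dt) for that inner function.
Check: d/dt[\frac{\sqrt{2} \sqrt{6 t^{2} + 5}}{8}] = \frac{3 \sqrt{2} t}{4 \sqrt{6 t^{2} + 5}} = f(t).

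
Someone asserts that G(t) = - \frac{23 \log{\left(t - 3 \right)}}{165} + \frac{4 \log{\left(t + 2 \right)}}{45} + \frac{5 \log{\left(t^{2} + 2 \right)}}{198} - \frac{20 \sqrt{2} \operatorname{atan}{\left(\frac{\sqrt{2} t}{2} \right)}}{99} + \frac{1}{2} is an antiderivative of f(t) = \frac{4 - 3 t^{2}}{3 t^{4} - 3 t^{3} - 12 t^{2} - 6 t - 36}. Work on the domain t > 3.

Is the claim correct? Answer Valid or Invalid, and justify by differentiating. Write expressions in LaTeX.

d/dt[G] = \frac{4 - 3 t^{2}}{3 t^{4} - 3 t^{3} - 12 t^{2} - 6 t - 36}
This equals f(t) exactly, so the claim holds.

Valid - differentiating G returns exactly f.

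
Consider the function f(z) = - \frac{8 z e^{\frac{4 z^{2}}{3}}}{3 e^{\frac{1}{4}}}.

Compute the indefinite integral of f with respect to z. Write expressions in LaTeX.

The substitution u = \frac{4 z^{2}}{3} - \frac{1}{4} works: f is exactly (dF/du)*(du/dz) for that inner function.
Check: d/dz[- e^{\frac{4 z^{2}}{3} - \frac{1}{4}}] = - \frac{8 z e^{\frac{4 z^{2}}{3}}}{3 e^{\frac{1}{4}}} = f(z).

F(z) = - e^{\frac{4 z^{2}}{3} - \frac{1}{4}} + C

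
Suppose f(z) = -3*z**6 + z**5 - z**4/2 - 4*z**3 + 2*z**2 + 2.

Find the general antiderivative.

F(z) = -3*z**7/7 + z**6/6 - z**5/10 - z**4 + 2*z**3/3 + 2*z + C

Integrate term by term and add the pieces.
Check: d/dz[-3*z**7/7 + z**6/6 - z**5/10 - z**4 + 2*z**3/3 + 2*z] = -3*z**6 + z**5 - z**4/2 - 4*z**3 + 2*z**2 + 2 = f(z).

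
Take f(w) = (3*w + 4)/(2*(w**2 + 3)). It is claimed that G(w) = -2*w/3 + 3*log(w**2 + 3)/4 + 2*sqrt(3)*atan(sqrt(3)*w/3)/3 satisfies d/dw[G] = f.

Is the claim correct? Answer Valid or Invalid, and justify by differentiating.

d/dw[G] = (-4*w**2 + 9*w)/(6*w**2 + 18)
d/dw[G] - f(w) = -2/3 != 0.

Invalid: d/dw[G] - f = -2/3, which is not 0.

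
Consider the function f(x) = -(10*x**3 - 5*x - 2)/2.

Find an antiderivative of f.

An antiderivative is F(x) = -5*x**4/4 + 5*x**2/4 + x.

A first test for any F(x): its x-derivative must equal f(x) identically.
Check: d/dx[-5*x**4/4 + 5*x**2/4 + x] = -5*x**3 + 5*x/2 + 1, which equals f(x).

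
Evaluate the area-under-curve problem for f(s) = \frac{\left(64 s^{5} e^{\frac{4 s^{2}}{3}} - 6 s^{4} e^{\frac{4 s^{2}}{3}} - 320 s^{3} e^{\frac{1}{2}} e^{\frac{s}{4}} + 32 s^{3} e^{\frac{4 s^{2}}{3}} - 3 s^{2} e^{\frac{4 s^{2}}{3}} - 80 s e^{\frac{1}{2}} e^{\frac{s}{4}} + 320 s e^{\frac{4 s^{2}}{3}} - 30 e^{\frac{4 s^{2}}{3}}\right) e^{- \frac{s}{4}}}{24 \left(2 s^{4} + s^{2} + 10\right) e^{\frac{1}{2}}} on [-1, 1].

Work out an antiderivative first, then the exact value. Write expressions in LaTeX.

Any candidate F(s) must reproduce f(s) exactly when differentiated.
F(s) = \frac{\left(- 10 e^{\frac{1}{2}} e^{\frac{s}{4}} e^{- \frac{4 s^{2}}{3}} \log{\left(s^{4} + \frac{s^{2}}{2} + 5 \right)} + 3\right) e^{- \frac{s}{4}} e^{\frac{4 s^{2}}{3}}}{6 e^{\frac{1}{2}}} is an antiderivative of f.
Check: d/ds[\frac{\left(- 10 e^{\frac{1}{2}} e^{\frac{s}{4}} e^{- \frac{4 s^{2}}{3}} \log{\left(s^{4} + \frac{s^{2}}{2} + 5 \right)} + 3\right) e^{- \frac{s}{4}} e^{\frac{4 s^{2}}{3}}}{6 e^{\frac{1}{2}}}] = \frac{64 s^{5} e^{\frac{4 s^{2}}{3}} - 6 s^{4} e^{\frac{4 s^{2}}{3}} - 320 s^{3} e^{\frac{1}{2}} e^{\frac{s}{4}} + 32 s^{3} e^{\frac{4 s^{2}}{3}} - 3 s^{2} e^{\frac{4 s^{2}}{3}} - 80 s e^{\frac{1}{2}} e^{\frac{s}{4}} + 320 s e^{\frac{4 s^{2}}{3}} - 30 e^{\frac{4 s^{2}}{3}}}{48 s^{4} e^{\frac{1}{2}} e^{\frac{s}{4}} + 24 s^{2} e^{\frac{1}{2}} e^{\frac{s}{4}} + 240 e^{\frac{1}{2}} e^{\frac{s}{4}}}, which equals f(s).
F(1) = - \frac{5 \log{\left(\frac{13}{2} \right)}}{3} + \frac{e^{\frac{7}{12}}}{2}; F(-1) = - \frac{5 \log{\left(\frac{13}{2} \right)}}{3} + \frac{e^{\frac{13}{12}}}{2}.
Integral = F(1) - F(-1) = - \frac{e^{\frac{13}{12}}}{2} + \frac{e^{\frac{7}{12}}}{2}.

Antiderivative: F(s) = \frac{\left(- 10 e^{\frac{1}{2}} e^{\frac{s}{4}} e^{- \frac{4 s^{2}}{3}} \log{\left(s^{4} + \frac{s^{2}}{2} + 5 \right)} + 3\right) e^{- \frac{s}{4}} e^{\frac{4 s^{2}}{3}}}{6 e^{\frac{1}{2}}}; value = - \frac{e^{\frac{13}{12}}}{2} + \frac{e^{\frac{7}{12}}}{2}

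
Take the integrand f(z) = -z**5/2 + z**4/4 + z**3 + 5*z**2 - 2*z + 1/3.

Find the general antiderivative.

Integrate term by term and add the pieces.
Check: d/dz[-z*(5*z**5 - 3*z**4 - 15*z**3 - 100*z**2 + 60*z - 20)/60] = -z**5/2 + z**4/4 + z**3 + 5*z**2 - 2*z + 1/3 = f(z).

F(z) = -z*(5*z**5 - 3*z**4 - 15*z**3 - 100*z**2 + 60*z - 20)/60 + C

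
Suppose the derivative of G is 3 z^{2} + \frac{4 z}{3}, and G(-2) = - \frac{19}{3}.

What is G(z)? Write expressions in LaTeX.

G(z) = \frac{3 z^{3} + 2 z^{2} - 3}{3}

Integrate term by term and add the pieces.
A general antiderivative is z^{3} + \frac{2 z^{2}}{3} + C.
The condition gives C = - \frac{19}{3} - (- \frac{16}{3}) = -1.
So G(z) = \frac{3 z^{3} + 2 z^{2} - 3}{3}.
Check: d/dz[\frac{3 z^{3} + 2 z^{2} - 3}{3}] = 3 z^{2} + \frac{4 z}{3} = G'(z).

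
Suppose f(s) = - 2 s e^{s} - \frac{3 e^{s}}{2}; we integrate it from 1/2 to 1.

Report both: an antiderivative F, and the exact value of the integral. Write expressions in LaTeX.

f has the shape u'v + uv' for u = \frac{1}{2} - 2 s and v = e^{s} — it is the derivative of the product u*v.
F(s) = - 2 s e^{s} + \frac{e^{s}}{2} is an antiderivative of f.
Check: d/ds[- 2 s e^{s} + \frac{e^{s}}{2}] = - 2 s e^{s} - \frac{3 e^{s}}{2} = f(s).
F(1) = - \frac{3 e}{2}; F(1/2) = - \frac{e^{\frac{1}{2}}}{2}.
Integral = F(1) - F(1/2) = - \frac{3 e}{2} + \frac{e^{\frac{1}{2}}}{2}.

Antiderivative: F(s) = - 2 s e^{s} + \frac{e^{s}}{2}; value = - \frac{3 e}{2} + \frac{e^{\frac{1}{2}}}{2}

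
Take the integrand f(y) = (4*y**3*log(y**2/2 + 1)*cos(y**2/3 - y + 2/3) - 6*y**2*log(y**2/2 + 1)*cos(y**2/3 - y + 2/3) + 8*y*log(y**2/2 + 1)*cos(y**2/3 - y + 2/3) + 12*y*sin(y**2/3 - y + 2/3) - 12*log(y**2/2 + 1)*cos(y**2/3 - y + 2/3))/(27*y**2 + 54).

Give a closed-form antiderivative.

An antiderivative is F(y) = 2*log(y**2/2 + 1)*sin(y**2/3 - y + 2/3)/9.

f has the shape u'v + uv' for u = 2*log(y**2/2 + 1)/9 and v = sin(y**2/3 - y + 2/3) — it is the derivative of the product u*v.
Check: d/dy[2*log(y**2/2 + 1)*sin(y**2/3 - y + 2/3)/9] = (4*y**3*log(y**2/2 + 1)*cos(y**2/3 - y + 2/3) - 6*y**2*log(y**2/2 + 1)*cos(y**2/3 - y + 2/3) + 8*y*log(y**2/2 + 1)*cos(y**2/3 - y + 2/3) + 12*y*sin(y**2/3 - y + 2/3) - 12*log(y**2/2 + 1)*cos(y**2/3 - y + 2/3))/(27*y**2 + 54) = f(y).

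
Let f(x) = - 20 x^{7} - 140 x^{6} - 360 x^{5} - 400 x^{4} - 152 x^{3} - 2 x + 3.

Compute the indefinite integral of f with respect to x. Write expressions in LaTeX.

The integrand splits into summands that can be handled one at a time.
Check: d/dx[\frac{x \left(- 5 x^{3} \left(x + 2\right)^{4} + 4 x^{3} - 2 x + 6\right)}{2}] = - 20 x^{7} - 140 x^{6} - 360 x^{5} - 400 x^{4} - 152 x^{3} - 2 x + 3 = f(x).

F(x) = \frac{x \left(- 5 x^{3} \left(x + 2\right)^{4} + 4 x^{3} - 2 x + 6\right)}{2} + C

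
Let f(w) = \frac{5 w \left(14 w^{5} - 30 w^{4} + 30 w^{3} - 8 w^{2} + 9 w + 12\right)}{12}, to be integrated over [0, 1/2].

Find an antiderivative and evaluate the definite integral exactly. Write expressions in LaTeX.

Antiderivative: F(w) = - \frac{5 w^{2} \left(- \frac{w^{5}}{2} + \frac{5 w^{4}}{4} - \frac{3 w^{3}}{2} + \frac{w^{2}}{2} - \frac{3 w}{4} - \frac{3}{2}\right)}{3}; value = \frac{25}{32}

f has the shape u'v + uv' for u = - \frac{5 w^{2}}{3} and v = - \frac{w^{5}}{2} + \frac{5 w^{4}}{4} - \frac{3 w^{3}}{2} + \frac{w^{2}}{2} - \frac{3 w}{4} - \frac{3}{2} — it is the derivative of the product u*v.
F(w) = - \frac{5 w^{2} \left(- \frac{w^{5}}{2} + \frac{5 w^{4}}{4} - \frac{3 w^{3}}{2} + \frac{w^{2}}{2} - \frac{3 w}{4} - \frac{3}{2}\right)}{3} is an antiderivative of f.
Check: d/dw[- \frac{5 w^{2} \left(- \frac{w^{5}}{2} + \frac{5 w^{4}}{4} - \frac{3 w^{3}}{2} + \frac{w^{2}}{2} - \frac{3 w}{4} - \frac{3}{2}\right)}{3}] = \frac{35 w^{6}}{6} - \frac{25 w^{5}}{2} + \frac{25 w^{4}}{2} - \frac{10 w^{3}}{3} + \frac{15 w^{2}}{4} + 5 w, which equals f(w).
F(1/2) = \frac{25}{32}; F(0) = 0.
Integral = F(1/2) - F(0) = \frac{25}{32}.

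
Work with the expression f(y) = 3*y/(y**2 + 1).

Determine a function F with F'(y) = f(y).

An antiderivative is F(y) = 3*log(4*y**2 + 4)/2.

The substitution u = 4*y**2 + 4 works: f is exactly (dF/du)*(du/dy) for that inner function.
Check: d/dy[3*log(4*y**2 + 4)/2] = 3*y/(y**2 + 1) = f(y).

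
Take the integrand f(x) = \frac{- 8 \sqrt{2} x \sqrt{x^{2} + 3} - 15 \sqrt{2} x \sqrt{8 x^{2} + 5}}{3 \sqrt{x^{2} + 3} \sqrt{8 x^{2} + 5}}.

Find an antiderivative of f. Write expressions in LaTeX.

An antiderivative is F(x) = \frac{\sqrt{2} \left(- 15 \sqrt{x^{2} + 3} - \sqrt{8 x^{2} + 5}\right)}{3}.

Check any antiderivative F(x) by computing F'(x) and comparing it with f(x).
Check: d/dx[\frac{\sqrt{2} \left(- 15 \sqrt{x^{2} + 3} - \sqrt{8 x^{2} + 5}\right)}{3}] = \frac{- 8 \sqrt{2} x \sqrt{x^{2} + 3} - 15 \sqrt{2} x \sqrt{8 x^{2} + 5}}{3 \sqrt{x^{2} + 3} \sqrt{8 x^{2} + 5}} = f(x).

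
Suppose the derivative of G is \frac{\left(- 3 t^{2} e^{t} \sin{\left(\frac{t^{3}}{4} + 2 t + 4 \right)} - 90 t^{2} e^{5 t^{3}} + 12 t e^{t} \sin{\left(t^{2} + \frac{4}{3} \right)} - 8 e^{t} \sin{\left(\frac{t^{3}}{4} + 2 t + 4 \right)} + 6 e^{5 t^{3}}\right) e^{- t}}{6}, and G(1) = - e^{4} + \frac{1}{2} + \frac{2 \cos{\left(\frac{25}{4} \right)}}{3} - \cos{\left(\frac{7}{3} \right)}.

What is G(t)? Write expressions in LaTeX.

Any candidate G(t) must reproduce the stated G'(t) exactly.
A general antiderivative is - e^{5 t^{3} - t} - \cos{\left(t^{2} + \frac{4}{3} \right)} + \frac{2 \cos{\left(\frac{t^{3}}{4} + 2 t + 4 \right)}}{3} + C.
The condition gives C = - e^{4} + \frac{1}{2} + \frac{2 \cos{\left(\frac{25}{4} \right)}}{3} - \cos{\left(\frac{7}{3} \right)} - (- e^{4} + \frac{2 \cos{\left(\frac{25}{4} \right)}}{3} - \cos{\left(\frac{7}{3} \right)}) = \frac{1}{2}.
So G(t) = - \frac{6 \cos{\left(t^{2} + \frac{4}{3} \right)} - 4 \cos{\left(\frac{t^{3}}{4} + 2 t + 4 \right)} - 3 + 6 e^{- t} e^{5 t^{3}}}{6}.
Check: d/dt[- \frac{6 \cos{\left(t^{2} + \frac{4}{3} \right)} - 4 \cos{\left(\frac{t^{3}}{4} + 2 t + 4 \right)} - 3 + 6 e^{- t} e^{5 t^{3}}}{6}] = \frac{\left(- 3 t^{2} e^{t} \sin{\left(\frac{t^{3}}{4} + 2 t + 4 \right)} - 90 t^{2} e^{5 t^{3}} + 12 t e^{t} \sin{\left(t^{2} + \frac{4}{3} \right)} - 8 e^{t} \sin{\left(\frac{t^{3}}{4} + 2 t + 4 \right)} + 6 e^{5 t^{3}}\right) e^{- t}}{6} = G'(t).

G(t) = - \frac{6 \cos{\left(t^{2} + \frac{4}{3} \right)} - 4 \cos{\left(\frac{t^{3}}{4} + 2 t + 4 \right)} - 3 + 6 e^{- t} e^{5 t^{3}}}{6}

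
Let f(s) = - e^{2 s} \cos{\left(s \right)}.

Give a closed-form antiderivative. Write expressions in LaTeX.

An antiderivative is F(s) = - \frac{e^{2 s} \sin{\left(s \right)}}{5} - \frac{2 e^{2 s} \cos{\left(s \right)}}{5}.

Check any antiderivative F(s) by computing F'(s) and comparing it with f(s).
Check: d/ds[- \frac{e^{2 s} \sin{\left(s \right)}}{5} - \frac{2 e^{2 s} \cos{\left(s \right)}}{5}] = - e^{2 s} \cos{\left(s \right)} = f(s).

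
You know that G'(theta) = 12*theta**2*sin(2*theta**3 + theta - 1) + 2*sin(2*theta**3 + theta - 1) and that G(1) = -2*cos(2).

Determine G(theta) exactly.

G'(theta) matches the chain-rule pattern g'(h)*h' with inner function h(theta) = 2*theta**3 + theta - 1; substituting u = h(theta) collapses the integral.
A general antiderivative is -2*cos(2*theta**3 + theta - 1) + C.
The condition gives C = -2*cos(2) - (-2*cos(2)) = 0.
So G(theta) = -2*cos(2*theta**3 + theta - 1).
Check: d/dtheta[-2*cos(2*theta**3 + theta - 1)] = 12*theta**2*sin(2*theta**3 + theta - 1) + 2*sin(2*theta**3 + theta - 1) = G'(theta).

G(theta) = -2*cos(2*theta**3 + theta - 1)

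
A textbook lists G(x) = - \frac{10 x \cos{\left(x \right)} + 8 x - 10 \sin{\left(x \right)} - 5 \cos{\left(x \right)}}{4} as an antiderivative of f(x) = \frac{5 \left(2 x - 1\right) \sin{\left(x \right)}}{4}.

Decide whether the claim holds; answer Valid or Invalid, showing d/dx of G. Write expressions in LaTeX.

Invalid: d/dx[G] - f = -2, which is not 0.

d/dx[G] = \frac{5 x \sin{\left(x \right)}}{2} - \frac{5 \sin{\left(x \right)}}{4} - 2
d/dx[G] - f(x) = -2 != 0.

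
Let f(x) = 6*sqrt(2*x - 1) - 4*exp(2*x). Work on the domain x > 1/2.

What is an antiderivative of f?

An antiderivative is F(x) = 2*(2*x - 1)**(3/2) - 2*exp(2*x).

The integrand splits into summands that can be handled one at a time.
Check: d/dx[2*(2*x - 1)**(3/2) - 2*exp(2*x)] = 6*sqrt(2*x - 1) - 4*exp(2*x) = f(x).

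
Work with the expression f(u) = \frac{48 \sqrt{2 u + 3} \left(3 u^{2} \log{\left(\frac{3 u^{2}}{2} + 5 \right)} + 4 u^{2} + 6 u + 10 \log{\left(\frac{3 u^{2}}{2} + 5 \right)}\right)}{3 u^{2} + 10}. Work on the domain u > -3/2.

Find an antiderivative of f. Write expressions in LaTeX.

f has the shape v'r + vr' for v = 16 \left(2 u + 3\right)^{\frac{3}{2}} and r = \log{\left(\frac{3 u^{2}}{2} + 5 \right)} — it is the derivative of the product v*r.
Check: d/du[32 u \sqrt{2 u + 3} \log{\left(\frac{3 u^{2}}{2} + 5 \right)} + 48 \sqrt{2 u + 3} \log{\left(\frac{3 u^{2}}{2} + 5 \right)}] = \frac{288 u^{3} \log{\left(\frac{3 u^{2}}{2} + 5 \right)} + 384 u^{3} + 432 u^{2} \log{\left(\frac{3 u^{2}}{2} + 5 \right)} + 1152 u^{2} + 960 u \log{\left(\frac{3 u^{2}}{2} + 5 \right)} + 864 u + 1440 \log{\left(\frac{3 u^{2}}{2} + 5 \right)}}{3 u^{2} \sqrt{2 u + 3} + 10 \sqrt{2 u + 3}}, which equals f(u).

An antiderivative is F(u) = 32 u \sqrt{2 u + 3} \log{\left(\frac{3 u^{2}}{2} + 5 \right)} + 48 \sqrt{2 u + 3} \log{\left(\frac{3 u^{2}}{2} + 5 \right)}.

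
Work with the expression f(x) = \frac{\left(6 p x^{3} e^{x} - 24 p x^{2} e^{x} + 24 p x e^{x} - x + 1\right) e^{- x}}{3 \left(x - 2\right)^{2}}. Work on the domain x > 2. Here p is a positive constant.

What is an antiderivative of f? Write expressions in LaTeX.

An antiderivative is F(x) = p x^{2} + \frac{2}{6 x e^{x} - 12 e^{x}}.

Since d/dx undoes antidifferentiation here, F'(x) = f(x) is required of F(x).
Check: d/dx[p x^{2} + \frac{2}{6 x e^{x} - 12 e^{x}}] = \frac{6 p x^{3} e^{x} - 24 p x^{2} e^{x} + 24 p x e^{x} - x + 1}{3 x^{2} e^{x} - 12 x e^{x} + 12 e^{x}}, which equals f(x).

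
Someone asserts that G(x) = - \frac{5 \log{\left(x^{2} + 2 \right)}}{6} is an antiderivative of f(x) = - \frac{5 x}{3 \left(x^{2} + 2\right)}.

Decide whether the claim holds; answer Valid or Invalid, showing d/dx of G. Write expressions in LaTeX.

Valid - differentiating G returns exactly f.

d/dx[G] = - \frac{5 x}{3 x^{2} + 6}
This equals f(x) exactly, so the claim holds.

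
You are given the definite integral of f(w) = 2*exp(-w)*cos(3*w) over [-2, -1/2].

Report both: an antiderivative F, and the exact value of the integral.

Any candidate F(w) must reproduce f(w) exactly when differentiated.
F(w) = 3*exp(-w)*sin(3*w)/5 - exp(-w)*cos(3*w)/5 is an antiderivative of f.
Check: d/dw[3*exp(-w)*sin(3*w)/5 - exp(-w)*cos(3*w)/5] = 2*exp(-w)*cos(3*w) = f(w).
F(-1/2) = -3*exp(1/2)*sin(3/2)/5 - exp(1/2)*cos(3/2)/5; F(-2) = -exp(2)*cos(6)/5 - 3*exp(2)*sin(6)/5.
Integral = F(-1/2) - F(-2) = 3*exp(2)*sin(6)/5 - 3*exp(1/2)*sin(3/2)/5 - exp(1/2)*cos(3/2)/5 + exp(2)*cos(6)/5.

Antiderivative: F(w) = 3*exp(-w)*sin(3*w)/5 - exp(-w)*cos(3*w)/5; value = 3*exp(2)*sin(6)/5 - 3*exp(1/2)*sin(3/2)/5 - exp(1/2)*cos(3/2)/5 + exp(2)*cos(6)/5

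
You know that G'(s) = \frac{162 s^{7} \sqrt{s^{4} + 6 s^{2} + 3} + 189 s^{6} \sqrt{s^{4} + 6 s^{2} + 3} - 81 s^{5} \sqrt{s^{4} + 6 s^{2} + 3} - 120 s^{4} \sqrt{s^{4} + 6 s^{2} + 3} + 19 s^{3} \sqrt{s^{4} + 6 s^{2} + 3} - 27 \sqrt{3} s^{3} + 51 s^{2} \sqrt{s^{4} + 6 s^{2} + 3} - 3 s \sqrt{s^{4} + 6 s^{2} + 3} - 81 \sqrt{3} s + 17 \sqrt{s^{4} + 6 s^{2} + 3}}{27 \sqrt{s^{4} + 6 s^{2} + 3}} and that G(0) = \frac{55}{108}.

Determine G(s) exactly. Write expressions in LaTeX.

A first test for any G(s): its s-derivative must equal the given G'(s).
A general antiderivative is \frac{s^{3}}{3} + \frac{2 s}{3} + \frac{3 \left(s^{2} + \frac{s}{3} - \frac{1}{3}\right)^{4}}{4} - \frac{3 \sqrt{\frac{s^{4}}{3} + 2 s^{2} + 1}}{2} + C.
The condition gives C = \frac{55}{108} - (- \frac{161}{108}) = 2.
So G(s) = \frac{\sqrt{3} \left(81 \sqrt{3} s^{8} + 108 \sqrt{3} s^{7} - 54 \sqrt{3} s^{6} - 96 \sqrt{3} s^{5} + 19 \sqrt{3} s^{4} + 68 \sqrt{3} s^{3} - 6 \sqrt{3} s^{2} + 68 \sqrt{3} s - 162 \sqrt{s^{4} + 6 s^{2} + 3} + 217 \sqrt{3}\right)}{324}.
Check: d/ds[\frac{\sqrt{3} \left(81 \sqrt{3} s^{8} + 108 \sqrt{3} s^{7} - 54 \sqrt{3} s^{6} - 96 \sqrt{3} s^{5} + 19 \sqrt{3} s^{4} + 68 \sqrt{3} s^{3} - 6 \sqrt{3} s^{2} + 68 \sqrt{3} s - 162 \sqrt{s^{4} + 6 s^{2} + 3} + 217 \sqrt{3}\right)}{324}] = \frac{162 s^{7} \sqrt{s^{4} + 6 s^{2} + 3} + 189 s^{6} \sqrt{s^{4} + 6 s^{2} + 3} - 81 s^{5} \sqrt{s^{4} + 6 s^{2} + 3} - 120 s^{4} \sqrt{s^{4} + 6 s^{2} + 3} + 19 s^{3} \sqrt{s^{4} + 6 s^{2} + 3} - 27 \sqrt{3} s^{3} + 51 s^{2} \sqrt{s^{4} + 6 s^{2} + 3} - 3 s \sqrt{s^{4} + 6 s^{2} + 3} - 81 \sqrt{3} s + 17 \sqrt{s^{4} + 6 s^{2} + 3}}{27 \sqrt{s^{4} + 6 s^{2} + 3}} = G'(s).

G(s) = \frac{\sqrt{3} \left(81 \sqrt{3} s^{8} + 108 \sqrt{3} s^{7} - 54 \sqrt{3} s^{6} - 96 \sqrt{3} s^{5} + 19 \sqrt{3} s^{4} + 68 \sqrt{3} s^{3} - 6 \sqrt{3} s^{2} + 68 \sqrt{3} s - 162 \sqrt{s^{4} + 6 s^{2} + 3} + 217 \sqrt{3}\right)}{324}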